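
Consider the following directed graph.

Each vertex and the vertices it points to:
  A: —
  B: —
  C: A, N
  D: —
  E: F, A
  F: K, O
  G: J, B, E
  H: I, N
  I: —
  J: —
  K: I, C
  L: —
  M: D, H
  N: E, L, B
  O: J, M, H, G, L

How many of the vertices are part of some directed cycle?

A vertex is on a directed cycle iff it belongs to a strongly connected component of size ≥ 2 (or has a self-loop).
The vertices on cycles are {C, E, F, G, H, K, M, N, O} — 9 in total.

9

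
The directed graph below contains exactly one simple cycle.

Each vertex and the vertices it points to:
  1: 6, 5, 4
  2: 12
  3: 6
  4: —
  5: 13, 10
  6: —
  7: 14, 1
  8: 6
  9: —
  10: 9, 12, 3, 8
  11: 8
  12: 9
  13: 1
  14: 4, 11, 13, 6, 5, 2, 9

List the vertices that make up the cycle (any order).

DFS with gray/black marking from 1:
1 gray
  6 gray
  6 black
  5 gray
    13 gray
      13→1: 1 is gray → back edge
Back edge closes the cycle 1 → 5 → 13 → 1; its vertices are {1, 5, 13}.

1, 5, 13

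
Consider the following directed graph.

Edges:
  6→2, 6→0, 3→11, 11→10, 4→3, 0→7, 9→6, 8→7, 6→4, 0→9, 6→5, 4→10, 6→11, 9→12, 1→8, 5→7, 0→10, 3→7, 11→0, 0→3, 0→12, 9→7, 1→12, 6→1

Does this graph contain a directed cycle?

Yes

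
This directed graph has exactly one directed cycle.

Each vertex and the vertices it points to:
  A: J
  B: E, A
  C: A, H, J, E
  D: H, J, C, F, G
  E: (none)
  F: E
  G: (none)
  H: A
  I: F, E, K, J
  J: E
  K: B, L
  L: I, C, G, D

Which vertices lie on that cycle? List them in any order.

I, K, L

DFS with gray/black marking from I:
I gray
  F gray
    E gray
    E black
  F black
  I→E: E black — skip
  K gray
    B gray
      B→E: E black — skip
      A gray
        J gray
          J→E: E black — skip
        J black
      A black
    B black
    L gray
      L→I: I is gray → back edge
Back edge closes the cycle I → K → L → I; its vertices are {I, K, L}.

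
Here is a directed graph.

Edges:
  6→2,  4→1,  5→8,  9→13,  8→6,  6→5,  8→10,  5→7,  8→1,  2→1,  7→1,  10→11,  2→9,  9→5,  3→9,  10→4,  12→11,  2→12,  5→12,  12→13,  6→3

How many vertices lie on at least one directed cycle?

6

A vertex is on a directed cycle iff it belongs to a strongly connected component of size ≥ 2 (or has a self-loop).
The vertices on cycles are {2, 3, 5, 6, 8, 9} — 6 in total.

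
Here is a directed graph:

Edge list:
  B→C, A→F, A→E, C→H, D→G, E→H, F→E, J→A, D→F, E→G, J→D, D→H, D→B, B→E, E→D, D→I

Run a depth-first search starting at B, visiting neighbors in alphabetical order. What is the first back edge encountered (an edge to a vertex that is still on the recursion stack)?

D->B

DFS from B (visiting neighbors in alphabetical order); mark gray on enter, black on exit:
B gray
  C gray
    H gray
    H black
  C black
  E gray
    D gray
      D→B: B is gray → back edge
First back edge: D → B.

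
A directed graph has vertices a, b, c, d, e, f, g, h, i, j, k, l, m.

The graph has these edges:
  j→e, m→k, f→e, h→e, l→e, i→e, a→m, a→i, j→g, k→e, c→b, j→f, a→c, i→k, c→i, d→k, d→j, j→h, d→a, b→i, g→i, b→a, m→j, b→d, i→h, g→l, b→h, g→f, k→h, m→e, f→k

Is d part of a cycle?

Yes

d is on a cycle iff d can reach itself via ≥1 edge.
d → a → c → b → d — yes.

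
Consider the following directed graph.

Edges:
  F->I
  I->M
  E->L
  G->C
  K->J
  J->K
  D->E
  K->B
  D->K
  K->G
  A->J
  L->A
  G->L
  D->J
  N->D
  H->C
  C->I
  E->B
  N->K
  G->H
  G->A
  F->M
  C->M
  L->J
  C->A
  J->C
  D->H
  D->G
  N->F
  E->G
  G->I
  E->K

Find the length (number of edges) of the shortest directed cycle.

2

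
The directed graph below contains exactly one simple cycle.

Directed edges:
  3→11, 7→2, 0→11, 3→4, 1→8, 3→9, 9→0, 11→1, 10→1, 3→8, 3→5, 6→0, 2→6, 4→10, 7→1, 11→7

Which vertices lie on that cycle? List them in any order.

0, 2, 6, 7, 11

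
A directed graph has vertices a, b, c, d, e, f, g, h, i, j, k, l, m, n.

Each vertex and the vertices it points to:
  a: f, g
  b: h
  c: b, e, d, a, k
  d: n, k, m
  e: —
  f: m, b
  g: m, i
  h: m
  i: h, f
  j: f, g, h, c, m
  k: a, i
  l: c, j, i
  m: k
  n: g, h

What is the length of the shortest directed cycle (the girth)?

4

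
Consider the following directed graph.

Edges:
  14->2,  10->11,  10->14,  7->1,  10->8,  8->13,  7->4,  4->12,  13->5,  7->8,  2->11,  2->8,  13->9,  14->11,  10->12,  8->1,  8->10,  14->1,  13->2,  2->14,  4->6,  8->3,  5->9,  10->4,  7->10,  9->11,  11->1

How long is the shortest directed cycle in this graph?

For each vertex v, BFS finds the shortest path from v back to v.
The shortest such closed walk is 10 → 8 → 10, length 2.

2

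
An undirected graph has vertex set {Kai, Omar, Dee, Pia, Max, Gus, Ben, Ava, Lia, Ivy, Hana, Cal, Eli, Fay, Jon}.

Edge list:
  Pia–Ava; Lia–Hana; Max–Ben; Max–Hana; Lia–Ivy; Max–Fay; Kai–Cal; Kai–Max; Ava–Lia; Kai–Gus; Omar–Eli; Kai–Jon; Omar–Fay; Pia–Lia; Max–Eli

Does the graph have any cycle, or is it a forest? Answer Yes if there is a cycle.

DFS, tracking each vertex's parent; an edge to a visited non-parent vertex closes a cycle.
Start from Eli:
visit Eli (parent –)
  visit Max (parent Eli)
    visit Fay (parent Max)
      visit Omar (parent Fay)
        Omar–Eli: Eli visited and ≠ parent → cycle
Cycle: Eli – Max – Fay – Omar – Eli.

Yes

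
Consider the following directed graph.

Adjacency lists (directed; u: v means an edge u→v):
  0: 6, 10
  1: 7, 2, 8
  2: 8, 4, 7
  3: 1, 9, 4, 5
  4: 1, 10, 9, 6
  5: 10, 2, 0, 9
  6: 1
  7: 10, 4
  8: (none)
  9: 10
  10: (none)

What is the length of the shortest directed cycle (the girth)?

For each vertex v, BFS finds the shortest path from v back to v.
The shortest such closed walk is 2 → 4 → 1 → 2, length 3.

3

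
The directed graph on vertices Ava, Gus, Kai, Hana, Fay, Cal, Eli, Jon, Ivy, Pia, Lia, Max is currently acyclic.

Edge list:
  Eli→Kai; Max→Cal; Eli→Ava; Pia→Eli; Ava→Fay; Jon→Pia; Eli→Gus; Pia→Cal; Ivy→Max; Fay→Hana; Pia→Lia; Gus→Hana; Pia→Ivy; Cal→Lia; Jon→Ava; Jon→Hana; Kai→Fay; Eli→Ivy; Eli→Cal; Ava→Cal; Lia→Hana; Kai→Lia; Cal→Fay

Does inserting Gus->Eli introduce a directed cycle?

Adding Gus→Eli creates a cycle iff Eli can already reach Gus.
Path from Eli: Eli → Gus.
So Eli → … → Gus → Eli is a cycle.

Yes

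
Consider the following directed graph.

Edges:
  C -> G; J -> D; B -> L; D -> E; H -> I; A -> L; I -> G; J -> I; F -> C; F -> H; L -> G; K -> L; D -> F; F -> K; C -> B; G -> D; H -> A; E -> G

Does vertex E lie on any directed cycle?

Yes

E is on a cycle iff E can reach itself via ≥1 edge.
E → G → D → E — yes.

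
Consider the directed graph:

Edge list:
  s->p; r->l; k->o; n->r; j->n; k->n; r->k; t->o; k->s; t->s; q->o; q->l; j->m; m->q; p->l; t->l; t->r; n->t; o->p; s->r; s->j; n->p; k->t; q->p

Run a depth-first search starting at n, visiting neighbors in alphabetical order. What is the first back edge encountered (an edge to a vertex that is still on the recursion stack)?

DFS from n (visiting neighbors in alphabetical order); mark gray on enter, black on exit:
n gray
  p gray
    l gray
    l black
  p black
  r gray
    k gray
      k→n: n is gray → back edge
First back edge: k → n.

k->n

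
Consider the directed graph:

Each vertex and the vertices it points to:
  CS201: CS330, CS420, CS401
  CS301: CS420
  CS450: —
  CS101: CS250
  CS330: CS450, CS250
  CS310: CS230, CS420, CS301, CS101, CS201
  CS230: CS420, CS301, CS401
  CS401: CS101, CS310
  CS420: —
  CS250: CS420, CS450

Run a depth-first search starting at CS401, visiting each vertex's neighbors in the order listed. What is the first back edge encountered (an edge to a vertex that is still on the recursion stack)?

DFS from CS401 (visiting each vertex's neighbors in the order listed); mark gray on enter, black on exit:
CS401 gray
  CS101 gray
    CS250 gray
      CS420 gray
      CS420 black
      CS450 gray
      CS450 black
    CS250 black
  CS101 black
  CS310 gray
    CS230 gray
      CS230→CS420: CS420 black — skip
      CS301 gray
        CS301→CS420: CS420 black — skip
      CS301 black
      CS230→CS401: CS401 is gray → back edge
First back edge: CS230 → CS401.

CS230→CS401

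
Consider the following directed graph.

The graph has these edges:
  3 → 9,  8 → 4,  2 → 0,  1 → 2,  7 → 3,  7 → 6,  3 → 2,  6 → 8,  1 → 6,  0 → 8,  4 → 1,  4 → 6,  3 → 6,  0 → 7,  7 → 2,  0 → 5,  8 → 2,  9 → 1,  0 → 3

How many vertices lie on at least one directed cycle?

9

A vertex is on a directed cycle iff it belongs to a strongly connected component of size ≥ 2 (or has a self-loop).
The vertices on cycles are {0, 1, 2, 3, 4, 6, 7, 8, 9} — 9 in total.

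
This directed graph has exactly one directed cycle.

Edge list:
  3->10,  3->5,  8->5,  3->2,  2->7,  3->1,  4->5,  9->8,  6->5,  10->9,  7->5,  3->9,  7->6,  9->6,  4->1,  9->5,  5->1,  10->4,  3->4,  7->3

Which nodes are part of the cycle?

DFS with gray/black marking from 3:
3 gray
  9 gray
    6 gray
      5 gray
        1 gray
        1 black
      5 black
    6 black
    9→5: 5 black — skip
    8 gray
      8→5: 5 black — skip
    8 black
  9 black
  2 gray
    7 gray
      7→3: 3 is gray → back edge
Back edge closes the cycle 3 → 2 → 7 → 3; its vertices are {2, 3, 7}.

2, 3, 7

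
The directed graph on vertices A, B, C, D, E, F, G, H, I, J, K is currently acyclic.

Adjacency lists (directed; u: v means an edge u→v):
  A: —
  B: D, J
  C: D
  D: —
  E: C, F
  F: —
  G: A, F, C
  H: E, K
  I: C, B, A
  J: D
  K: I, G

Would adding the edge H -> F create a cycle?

No

Adding H→F creates a cycle iff F can already reach H.
Explore from F: no path reaches H. The graph stays acyclic.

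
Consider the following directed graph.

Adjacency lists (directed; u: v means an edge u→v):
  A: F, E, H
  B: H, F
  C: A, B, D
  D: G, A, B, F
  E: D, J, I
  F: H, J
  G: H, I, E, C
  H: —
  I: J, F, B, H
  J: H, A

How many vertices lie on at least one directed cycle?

A vertex is on a directed cycle iff it belongs to a strongly connected component of size ≥ 2 (or has a self-loop).
The vertices on cycles are {A, B, C, D, E, F, G, I, J} — 9 in total.

9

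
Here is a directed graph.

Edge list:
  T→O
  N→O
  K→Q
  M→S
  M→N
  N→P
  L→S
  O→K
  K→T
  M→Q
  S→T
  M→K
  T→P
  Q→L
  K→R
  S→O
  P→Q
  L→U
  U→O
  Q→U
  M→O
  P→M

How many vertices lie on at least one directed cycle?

A vertex is on a directed cycle iff it belongs to a strongly connected component of size ≥ 2 (or has a self-loop).
The vertices on cycles are {K, L, M, N, O, P, Q, S, T, U} — 10 in total.

10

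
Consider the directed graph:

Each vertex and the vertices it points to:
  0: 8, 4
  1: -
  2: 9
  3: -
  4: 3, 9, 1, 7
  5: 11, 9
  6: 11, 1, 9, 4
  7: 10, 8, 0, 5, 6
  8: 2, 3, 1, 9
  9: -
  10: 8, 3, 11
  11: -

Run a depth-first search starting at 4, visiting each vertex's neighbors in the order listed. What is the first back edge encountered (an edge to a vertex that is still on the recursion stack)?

0→4

DFS from 4 (visiting each vertex's neighbors in the order listed); mark gray on enter, black on exit:
4 gray
  3 gray
  3 black
  9 gray
  9 black
  1 gray
  1 black
  7 gray
    10 gray
      8 gray
        2 gray
          2→9: 9 black — skip
        2 black
        8→3: 3 black — skip
        8→1: 1 black — skip
        8→9: 9 black — skip
      8 black
      10→3: 3 black — skip
      11 gray
      11 black
    10 black
    7→8: 8 black — skip
    0 gray
      0→8: 8 black — skip
      0→4: 4 is gray → back edge
First back edge: 0 → 4.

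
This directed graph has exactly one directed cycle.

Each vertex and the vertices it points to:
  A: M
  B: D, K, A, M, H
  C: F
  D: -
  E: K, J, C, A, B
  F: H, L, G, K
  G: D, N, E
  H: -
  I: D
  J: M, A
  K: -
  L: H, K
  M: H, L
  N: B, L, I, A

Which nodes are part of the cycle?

C, E, F, G

DFS with gray/black marking from G:
G gray
  D gray
  D black
  N gray
    B gray
      B→D: D black — skip
      K gray
      K black
      A gray
        M gray
          H gray
          H black
          L gray
            L→H: H black — skip
            L→K: K black — skip
          L black
        M black
      A black
      B→M: M black — skip
      B→H: H black — skip
    B black
    N→L: L black — skip
    I gray
      I→D: D black — skip
    I black
    N→A: A black — skip
  N black
  E gray
    E→K: K black — skip
    J gray
      J→M: M black — skip
      J→A: A black — skip
    J black
    C gray
      F gray
        F→H: H black — skip
        F→L: L black — skip
        F→G: G is gray → back edge
Back edge closes the cycle G → E → C → F → G; its vertices are {C, E, F, G}.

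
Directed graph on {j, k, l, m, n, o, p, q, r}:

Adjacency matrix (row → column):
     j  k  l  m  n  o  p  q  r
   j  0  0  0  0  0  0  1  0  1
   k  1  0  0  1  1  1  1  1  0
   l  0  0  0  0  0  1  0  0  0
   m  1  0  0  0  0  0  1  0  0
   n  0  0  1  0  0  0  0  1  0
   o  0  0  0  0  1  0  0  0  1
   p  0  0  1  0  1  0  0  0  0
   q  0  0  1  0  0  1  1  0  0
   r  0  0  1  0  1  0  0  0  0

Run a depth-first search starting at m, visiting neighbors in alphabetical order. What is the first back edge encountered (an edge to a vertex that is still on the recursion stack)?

n→l

DFS from m (visiting neighbors in alphabetical order); mark gray on enter, black on exit:
m gray
  j gray
    p gray
      l gray
        o gray
          n gray
            n→l: l is gray → back edge
First back edge: n → l.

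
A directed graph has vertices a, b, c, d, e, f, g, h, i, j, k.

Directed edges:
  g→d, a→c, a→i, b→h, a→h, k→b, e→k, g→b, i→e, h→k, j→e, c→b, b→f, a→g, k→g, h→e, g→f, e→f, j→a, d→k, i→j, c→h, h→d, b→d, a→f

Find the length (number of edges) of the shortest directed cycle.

For each vertex v, BFS finds the shortest path from v back to v.
The shortest such closed walk is j → a → i → j, length 3.

3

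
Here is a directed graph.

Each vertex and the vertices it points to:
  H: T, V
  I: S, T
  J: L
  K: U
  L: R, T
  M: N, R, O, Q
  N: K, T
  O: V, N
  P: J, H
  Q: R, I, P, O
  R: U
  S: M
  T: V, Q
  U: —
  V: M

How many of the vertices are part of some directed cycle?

12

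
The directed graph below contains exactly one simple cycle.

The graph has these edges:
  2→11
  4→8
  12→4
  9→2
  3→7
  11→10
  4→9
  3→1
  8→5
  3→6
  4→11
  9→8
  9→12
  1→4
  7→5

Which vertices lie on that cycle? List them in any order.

4, 9, 12

DFS with gray/black marking from 4:
4 gray
  9 gray
    2 gray
      11 gray
        10 gray
        10 black
      11 black
    2 black
    8 gray
      5 gray
      5 black
    8 black
    12 gray
      12→4: 4 is gray → back edge
Back edge closes the cycle 4 → 9 → 12 → 4; its vertices are {4, 9, 12}.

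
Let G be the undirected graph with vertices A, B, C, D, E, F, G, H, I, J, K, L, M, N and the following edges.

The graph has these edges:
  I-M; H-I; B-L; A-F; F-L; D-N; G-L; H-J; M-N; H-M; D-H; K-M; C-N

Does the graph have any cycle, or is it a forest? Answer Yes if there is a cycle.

Yes

DFS, tracking each vertex's parent; an edge to a visited non-parent vertex closes a cycle.
Start from E:
visit E (parent –)
visit A (parent –)
  visit F (parent A)
    visit L (parent F)
      visit G (parent L)
        G–L: parent, skip
      visit B (parent L)
        B–L: parent, skip
      L–F: parent, skip
    F–A: parent, skip
visit C (parent –)
  visit N (parent C)
    visit M (parent N)
      visit K (parent M)
        K–M: parent, skip
      visit H (parent M)
        visit J (parent H)
          J–H: parent, skip
        H–M: parent, skip
        visit D (parent H)
          D–H: parent, skip
          D–N: N visited and ≠ parent → cycle
Cycle: N – M – H – D – N.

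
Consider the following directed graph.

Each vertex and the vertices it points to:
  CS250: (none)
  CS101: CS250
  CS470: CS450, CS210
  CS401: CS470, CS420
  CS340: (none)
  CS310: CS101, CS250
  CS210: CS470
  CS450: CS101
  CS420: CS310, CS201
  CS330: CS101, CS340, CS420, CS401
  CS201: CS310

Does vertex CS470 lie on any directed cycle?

Yes

CS470 is on a cycle iff CS470 can reach itself via ≥1 edge.
CS470 → CS210 → CS470 — yes.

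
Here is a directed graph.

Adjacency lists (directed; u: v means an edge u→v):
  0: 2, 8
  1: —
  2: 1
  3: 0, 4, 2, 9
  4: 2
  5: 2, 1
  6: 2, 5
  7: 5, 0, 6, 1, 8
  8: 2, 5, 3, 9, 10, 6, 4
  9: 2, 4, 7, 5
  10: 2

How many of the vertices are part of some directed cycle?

A vertex is on a directed cycle iff it belongs to a strongly connected component of size ≥ 2 (or has a self-loop).
The vertices on cycles are {0, 3, 7, 8, 9} — 5 in total.

5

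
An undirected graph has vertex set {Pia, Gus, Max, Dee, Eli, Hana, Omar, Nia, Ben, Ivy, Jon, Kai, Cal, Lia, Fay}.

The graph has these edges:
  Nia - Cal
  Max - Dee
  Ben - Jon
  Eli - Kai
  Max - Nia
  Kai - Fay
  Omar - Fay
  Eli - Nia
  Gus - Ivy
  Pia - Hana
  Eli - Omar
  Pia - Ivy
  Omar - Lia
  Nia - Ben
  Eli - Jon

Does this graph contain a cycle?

Yes

DFS, tracking each vertex's parent; an edge to a visited non-parent vertex closes a cycle.
Start from Nia:
visit Nia (parent –)
  visit Ben (parent Nia)
    Ben–Nia: parent, skip
    visit Jon (parent Ben)
      Jon–Ben: parent, skip
      visit Eli (parent Jon)
        visit Omar (parent Eli)
          visit Fay (parent Omar)
            Fay–Omar: parent, skip
            visit Kai (parent Fay)
              Kai–Eli: Eli visited and ≠ parent → cycle
Cycle: Eli – Omar – Fay – Kai – Eli.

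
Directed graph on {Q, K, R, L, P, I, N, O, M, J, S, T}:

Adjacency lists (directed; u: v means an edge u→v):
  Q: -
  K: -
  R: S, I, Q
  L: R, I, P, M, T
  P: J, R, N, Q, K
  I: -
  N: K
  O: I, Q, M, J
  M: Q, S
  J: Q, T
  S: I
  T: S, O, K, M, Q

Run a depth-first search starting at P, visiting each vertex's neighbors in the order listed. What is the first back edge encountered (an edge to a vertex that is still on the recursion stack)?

O->J

DFS from P (visiting each vertex's neighbors in the order listed); mark gray on enter, black on exit:
P gray
  J gray
    Q gray
    Q black
    T gray
      S gray
        I gray
        I black
      S black
      O gray
        O→I: I black — skip
        O→Q: Q black — skip
        M gray
          M→Q: Q black — skip
          M→S: S black — skip
        M black
        O→J: J is gray → back edge
First back edge: O → J.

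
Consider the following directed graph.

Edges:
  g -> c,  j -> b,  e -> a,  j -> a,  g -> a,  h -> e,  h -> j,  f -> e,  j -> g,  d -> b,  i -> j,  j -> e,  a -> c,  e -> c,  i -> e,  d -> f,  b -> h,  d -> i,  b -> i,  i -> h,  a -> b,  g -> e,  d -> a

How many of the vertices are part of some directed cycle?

7

A vertex is on a directed cycle iff it belongs to a strongly connected component of size ≥ 2 (or has a self-loop).
The vertices on cycles are {a, b, e, g, h, i, j} — 7 in total.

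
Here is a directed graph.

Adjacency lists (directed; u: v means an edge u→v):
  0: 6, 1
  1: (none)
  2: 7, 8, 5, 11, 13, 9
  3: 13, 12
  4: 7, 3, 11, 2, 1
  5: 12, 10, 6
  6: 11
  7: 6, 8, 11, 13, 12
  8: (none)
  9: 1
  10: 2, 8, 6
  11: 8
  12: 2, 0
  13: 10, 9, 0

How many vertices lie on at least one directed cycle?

6

A vertex is on a directed cycle iff it belongs to a strongly connected component of size ≥ 2 (or has a self-loop).
The vertices on cycles are {2, 5, 7, 10, 12, 13} — 6 in total.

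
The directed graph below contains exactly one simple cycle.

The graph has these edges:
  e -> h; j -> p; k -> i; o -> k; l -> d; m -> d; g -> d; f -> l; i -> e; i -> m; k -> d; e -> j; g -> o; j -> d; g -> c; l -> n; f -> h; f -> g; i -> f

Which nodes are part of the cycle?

DFS with gray/black marking from i:
i gray
  e gray
    h gray
    h black
    j gray
      d gray
      d black
      p gray
      p black
    j black
  e black
  f gray
    f→h: h black — skip
    l gray
      l→d: d black — skip
      n gray
      n black
    l black
    g gray
      g→d: d black — skip
      c gray
      c black
      o gray
        k gray
          k→i: i is gray → back edge
Back edge closes the cycle i → f → g → o → k → i; its vertices are {f, g, i, k, o}.

f, g, i, k, o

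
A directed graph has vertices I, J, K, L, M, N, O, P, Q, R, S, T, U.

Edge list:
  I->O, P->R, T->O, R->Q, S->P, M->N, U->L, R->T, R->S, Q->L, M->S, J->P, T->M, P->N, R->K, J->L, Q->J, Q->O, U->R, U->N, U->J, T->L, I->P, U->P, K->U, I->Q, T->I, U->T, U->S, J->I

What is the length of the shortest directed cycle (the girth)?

For each vertex v, BFS finds the shortest path from v back to v.
The shortest such closed walk is U → R → K → U, length 3.

3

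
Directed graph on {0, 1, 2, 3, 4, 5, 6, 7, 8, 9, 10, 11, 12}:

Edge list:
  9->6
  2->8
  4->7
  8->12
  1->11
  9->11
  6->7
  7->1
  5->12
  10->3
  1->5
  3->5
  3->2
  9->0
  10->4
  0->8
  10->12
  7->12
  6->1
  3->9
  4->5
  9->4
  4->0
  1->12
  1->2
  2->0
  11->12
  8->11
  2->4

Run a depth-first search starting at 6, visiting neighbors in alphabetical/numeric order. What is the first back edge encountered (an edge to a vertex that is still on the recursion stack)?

7→1

DFS from 6 (visiting neighbors in alphabetical/numeric order); mark gray on enter, black on exit:
6 gray
  1 gray
    2 gray
      0 gray
        8 gray
          11 gray
            12 gray
            12 black
          11 black
          8→12: 12 black — skip
        8 black
      0 black
      4 gray
        4→0: 0 black — skip
        5 gray
          5→12: 12 black — skip
        5 black
        7 gray
          7→1: 1 is gray → back edge
First back edge: 7 → 1.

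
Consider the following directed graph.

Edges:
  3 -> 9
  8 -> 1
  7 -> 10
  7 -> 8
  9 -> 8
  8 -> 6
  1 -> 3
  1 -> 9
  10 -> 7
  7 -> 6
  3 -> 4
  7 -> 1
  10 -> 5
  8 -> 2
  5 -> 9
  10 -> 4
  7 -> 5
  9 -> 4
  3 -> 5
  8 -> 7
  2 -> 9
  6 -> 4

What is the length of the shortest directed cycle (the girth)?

2

For each vertex v, BFS finds the shortest path from v back to v.
The shortest such closed walk is 7 → 10 → 7, length 2.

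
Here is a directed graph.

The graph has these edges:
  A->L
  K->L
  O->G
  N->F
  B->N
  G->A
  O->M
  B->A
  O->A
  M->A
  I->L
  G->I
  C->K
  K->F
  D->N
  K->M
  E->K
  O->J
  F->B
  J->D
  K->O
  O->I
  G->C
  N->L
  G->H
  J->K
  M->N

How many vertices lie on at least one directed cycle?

8

A vertex is on a directed cycle iff it belongs to a strongly connected component of size ≥ 2 (or has a self-loop).
The vertices on cycles are {B, C, F, G, J, K, N, O} — 8 in total.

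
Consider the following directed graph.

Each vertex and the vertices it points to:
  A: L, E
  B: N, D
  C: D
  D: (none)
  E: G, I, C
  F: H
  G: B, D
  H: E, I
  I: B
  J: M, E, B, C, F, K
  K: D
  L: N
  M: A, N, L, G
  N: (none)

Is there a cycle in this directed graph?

DFS with white/gray/black marking, starting from N:
N gray
N black
A gray
  L gray
    L→N: N black — skip
  L black
  E gray
    G gray
      B gray
        B→N: N black — skip
        D gray
        D black
      B black
      G→D: D black — skip
    G black
    I gray
      I→B: B black — skip
    I black
    C gray
      C→D: D black — skip
    C black
  E black
A black
F gray
  H gray
    H→E: E black — skip
    H→I: I black — skip
  H black
F black
J gray
  M gray
    M→A: A black — skip
    M→N: N black — skip
    M→L: L black — skip
    M→G: G black — skip
  M black
  J→E: E black — skip
  J→B: B black — skip
  J→C: C black — skip
  J→F: F black — skip
  K gray
    K→D: D black — skip
  K black
J black
Every edge goes to a white or black vertex — no back edge, so the graph is acyclic.

No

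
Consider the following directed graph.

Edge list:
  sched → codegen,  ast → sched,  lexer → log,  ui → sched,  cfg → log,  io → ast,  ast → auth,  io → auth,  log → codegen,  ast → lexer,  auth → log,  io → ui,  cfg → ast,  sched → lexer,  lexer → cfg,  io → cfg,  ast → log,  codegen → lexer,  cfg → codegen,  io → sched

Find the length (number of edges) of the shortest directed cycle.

For each vertex v, BFS finds the shortest path from v back to v.
The shortest such closed walk is cfg → ast → lexer → cfg, length 3.

3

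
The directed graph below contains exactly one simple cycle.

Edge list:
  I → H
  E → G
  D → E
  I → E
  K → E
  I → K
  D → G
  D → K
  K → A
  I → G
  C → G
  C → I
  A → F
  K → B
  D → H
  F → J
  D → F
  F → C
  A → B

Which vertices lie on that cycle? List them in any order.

DFS with gray/black marking from K:
K gray
  E gray
    G gray
    G black
  E black
  A gray
    F gray
      C gray
        C→G: G black — skip
        I gray
          H gray
          H black
          I→G: G black — skip
          I→K: K is gray → back edge
Back edge closes the cycle K → A → F → C → I → K; its vertices are {A, C, F, I, K}.

A, C, F, I, K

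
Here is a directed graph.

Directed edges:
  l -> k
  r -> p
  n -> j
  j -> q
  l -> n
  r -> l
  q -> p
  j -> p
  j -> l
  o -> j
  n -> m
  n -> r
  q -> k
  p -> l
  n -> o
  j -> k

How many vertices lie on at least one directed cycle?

A vertex is on a directed cycle iff it belongs to a strongly connected component of size ≥ 2 (or has a self-loop).
The vertices on cycles are {j, l, n, o, p, q, r} — 7 in total.

7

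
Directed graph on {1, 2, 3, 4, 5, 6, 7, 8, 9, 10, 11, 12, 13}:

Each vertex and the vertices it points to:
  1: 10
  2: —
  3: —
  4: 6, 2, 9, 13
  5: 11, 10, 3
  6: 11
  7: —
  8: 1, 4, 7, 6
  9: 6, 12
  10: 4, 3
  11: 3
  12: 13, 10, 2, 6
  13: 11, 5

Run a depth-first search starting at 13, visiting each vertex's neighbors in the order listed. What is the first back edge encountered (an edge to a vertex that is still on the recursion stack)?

12→13

DFS from 13 (visiting each vertex's neighbors in the order listed); mark gray on enter, black on exit:
13 gray
  11 gray
    3 gray
    3 black
  11 black
  5 gray
    5→11: 11 black — skip
    10 gray
      4 gray
        6 gray
          6→11: 11 black — skip
        6 black
        2 gray
        2 black
        9 gray
          9→6: 6 black — skip
          12 gray
            12→13: 13 is gray → back edge
First back edge: 12 → 13.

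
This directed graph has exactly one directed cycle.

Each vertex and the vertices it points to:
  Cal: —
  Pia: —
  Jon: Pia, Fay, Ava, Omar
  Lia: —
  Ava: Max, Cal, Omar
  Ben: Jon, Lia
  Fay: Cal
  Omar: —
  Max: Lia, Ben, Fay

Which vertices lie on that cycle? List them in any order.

Ava, Ben, Jon, Max

DFS with gray/black marking from Jon:
Jon gray
  Pia gray
  Pia black
  Fay gray
    Cal gray
    Cal black
  Fay black
  Ava gray
    Max gray
      Lia gray
      Lia black
      Ben gray
        Ben→Jon: Jon is gray → back edge
Back edge closes the cycle Jon → Ava → Max → Ben → Jon; its vertices are {Ava, Ben, Jon, Max}.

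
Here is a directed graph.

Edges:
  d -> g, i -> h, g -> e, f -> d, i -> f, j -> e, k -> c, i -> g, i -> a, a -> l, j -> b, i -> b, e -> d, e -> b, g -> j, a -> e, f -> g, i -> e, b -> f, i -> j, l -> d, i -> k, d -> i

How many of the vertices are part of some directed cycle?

9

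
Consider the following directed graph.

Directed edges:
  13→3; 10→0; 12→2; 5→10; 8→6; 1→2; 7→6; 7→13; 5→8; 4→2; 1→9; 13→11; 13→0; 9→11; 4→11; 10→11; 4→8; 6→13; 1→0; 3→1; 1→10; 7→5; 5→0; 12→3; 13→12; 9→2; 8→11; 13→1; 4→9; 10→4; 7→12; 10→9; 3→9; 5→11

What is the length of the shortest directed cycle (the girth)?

6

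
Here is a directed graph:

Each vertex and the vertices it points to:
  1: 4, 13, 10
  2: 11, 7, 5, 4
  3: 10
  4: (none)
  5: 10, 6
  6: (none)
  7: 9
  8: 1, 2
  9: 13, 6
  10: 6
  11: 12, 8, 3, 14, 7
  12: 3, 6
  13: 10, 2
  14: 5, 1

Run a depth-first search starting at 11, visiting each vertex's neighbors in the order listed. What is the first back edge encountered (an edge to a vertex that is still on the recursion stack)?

DFS from 11 (visiting each vertex's neighbors in the order listed); mark gray on enter, black on exit:
11 gray
  12 gray
    3 gray
      10 gray
        6 gray
        6 black
      10 black
    3 black
    12→6: 6 black — skip
  12 black
  8 gray
    1 gray
      4 gray
      4 black
      13 gray
        13→10: 10 black — skip
        2 gray
          2→11: 11 is gray → back edge
First back edge: 2 → 11.

2->11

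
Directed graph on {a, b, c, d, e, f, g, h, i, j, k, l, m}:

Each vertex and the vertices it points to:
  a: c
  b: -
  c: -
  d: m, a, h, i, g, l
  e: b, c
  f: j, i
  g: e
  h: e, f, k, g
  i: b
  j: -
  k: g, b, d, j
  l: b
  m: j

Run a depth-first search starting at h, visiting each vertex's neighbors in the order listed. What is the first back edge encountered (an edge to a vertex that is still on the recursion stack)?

DFS from h (visiting each vertex's neighbors in the order listed); mark gray on enter, black on exit:
h gray
  e gray
    b gray
    b black
    c gray
    c black
  e black
  f gray
    j gray
    j black
    i gray
      i→b: b black — skip
    i black
  f black
  k gray
    g gray
      g→e: e black — skip
    g black
    k→b: b black — skip
    d gray
      m gray
        m→j: j black — skip
      m black
      a gray
        a→c: c black — skip
      a black
      d→h: h is gray → back edge
First back edge: d → h.

d→h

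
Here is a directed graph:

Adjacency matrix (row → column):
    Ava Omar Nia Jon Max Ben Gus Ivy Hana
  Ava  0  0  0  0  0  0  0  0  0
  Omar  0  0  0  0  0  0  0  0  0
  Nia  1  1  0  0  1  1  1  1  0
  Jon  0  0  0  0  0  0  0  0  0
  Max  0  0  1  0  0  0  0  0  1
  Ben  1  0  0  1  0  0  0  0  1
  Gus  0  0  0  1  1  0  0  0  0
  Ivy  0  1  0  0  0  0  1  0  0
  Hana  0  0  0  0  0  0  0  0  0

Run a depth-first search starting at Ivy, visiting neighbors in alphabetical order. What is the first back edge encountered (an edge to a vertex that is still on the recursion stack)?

Nia→Gus

DFS from Ivy (visiting neighbors in alphabetical order); mark gray on enter, black on exit:
Ivy gray
  Gus gray
    Jon gray
    Jon black
    Max gray
      Hana gray
      Hana black
      Nia gray
        Ava gray
        Ava black
        Ben gray
          Ben→Ava: Ava black — skip
          Ben→Hana: Hana black — skip
          Ben→Jon: Jon black — skip
        Ben black
        Nia→Gus: Gus is gray → back edge
First back edge: Nia → Gus.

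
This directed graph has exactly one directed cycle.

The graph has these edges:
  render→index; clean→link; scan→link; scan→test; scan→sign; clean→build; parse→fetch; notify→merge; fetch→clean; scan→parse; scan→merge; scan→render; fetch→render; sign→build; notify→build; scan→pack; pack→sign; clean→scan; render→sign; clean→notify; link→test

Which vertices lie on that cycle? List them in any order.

scan, clean, fetch, parse

DFS with gray/black marking from clean:
clean gray
  link gray
    test gray
    test black
  link black
  build gray
  build black
  scan gray
    sign gray
      sign→build: build black — skip
    sign black
    pack gray
      pack→sign: sign black — skip
    pack black
    scan→test: test black — skip
    scan→link: link black — skip
    merge gray
    merge black
    render gray
      index gray
      index black
      render→sign: sign black — skip
    render black
    parse gray
      fetch gray
        fetch→render: render black — skip
        fetch→clean: clean is gray → back edge
Back edge closes the cycle clean → scan → parse → fetch → clean; its vertices are {scan, clean, fetch, parse}.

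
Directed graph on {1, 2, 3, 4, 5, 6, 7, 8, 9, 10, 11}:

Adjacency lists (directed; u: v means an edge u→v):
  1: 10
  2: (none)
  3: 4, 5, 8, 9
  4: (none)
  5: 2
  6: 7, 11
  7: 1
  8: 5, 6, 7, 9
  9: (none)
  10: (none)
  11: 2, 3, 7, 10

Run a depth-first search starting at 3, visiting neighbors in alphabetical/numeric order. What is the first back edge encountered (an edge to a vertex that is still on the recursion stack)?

DFS from 3 (visiting neighbors in alphabetical/numeric order); mark gray on enter, black on exit:
3 gray
  4 gray
  4 black
  5 gray
    2 gray
    2 black
  5 black
  8 gray
    8→5: 5 black — skip
    6 gray
      7 gray
        1 gray
          10 gray
          10 black
        1 black
      7 black
      11 gray
        11→2: 2 black — skip
        11→3: 3 is gray → back edge
First back edge: 11 → 3.

11->3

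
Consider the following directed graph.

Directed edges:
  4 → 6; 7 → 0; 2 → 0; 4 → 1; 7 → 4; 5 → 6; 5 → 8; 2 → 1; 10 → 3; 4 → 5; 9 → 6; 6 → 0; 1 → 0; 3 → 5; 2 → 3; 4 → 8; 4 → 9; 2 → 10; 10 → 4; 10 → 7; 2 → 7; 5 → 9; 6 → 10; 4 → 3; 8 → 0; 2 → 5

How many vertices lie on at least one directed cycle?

A vertex is on a directed cycle iff it belongs to a strongly connected component of size ≥ 2 (or has a self-loop).
The vertices on cycles are {3, 4, 5, 6, 7, 9, 10} — 7 in total.

7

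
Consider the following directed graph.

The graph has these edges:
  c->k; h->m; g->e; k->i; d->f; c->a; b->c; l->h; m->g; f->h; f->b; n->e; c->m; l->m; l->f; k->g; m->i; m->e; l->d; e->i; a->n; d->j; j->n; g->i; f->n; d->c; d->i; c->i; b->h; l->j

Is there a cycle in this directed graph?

No

DFS with white/gray/black marking, starting from b:
b gray
  c gray
    a gray
      n gray
        e gray
          i gray
          i black
        e black
      n black
    a black
    c→i: i black — skip
    k gray
      k→i: i black — skip
      g gray
        g→e: e black — skip
        g→i: i black — skip
      g black
    k black
    m gray
      m→g: g black — skip
      m→i: i black — skip
      m→e: e black — skip
    m black
  c black
  h gray
    h→m: m black — skip
  h black
b black
d gray
  d→c: c black — skip
  d→i: i black — skip
  j gray
    j→n: n black — skip
  j black
  f gray
    f→h: h black — skip
    f→n: n black — skip
    f→b: b black — skip
  f black
d black
l gray
  l→j: j black — skip
  l→m: m black — skip
  l→h: h black — skip
  l→f: f black — skip
  l→d: d black — skip
l black
Every edge goes to a white or black vertex — no back edge, so the graph is acyclic.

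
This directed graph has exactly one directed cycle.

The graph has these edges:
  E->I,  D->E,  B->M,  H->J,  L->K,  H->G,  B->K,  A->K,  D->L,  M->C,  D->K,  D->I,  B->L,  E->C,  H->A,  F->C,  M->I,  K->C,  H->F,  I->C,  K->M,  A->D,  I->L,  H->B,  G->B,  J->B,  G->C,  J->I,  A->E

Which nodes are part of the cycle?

I, K, L, M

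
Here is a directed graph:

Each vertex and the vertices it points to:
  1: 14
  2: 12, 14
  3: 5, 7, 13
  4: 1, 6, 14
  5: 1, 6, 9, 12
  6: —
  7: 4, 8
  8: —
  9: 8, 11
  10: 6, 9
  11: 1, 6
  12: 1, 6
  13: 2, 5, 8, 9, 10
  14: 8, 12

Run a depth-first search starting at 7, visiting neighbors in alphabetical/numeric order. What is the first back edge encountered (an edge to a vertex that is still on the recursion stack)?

12->1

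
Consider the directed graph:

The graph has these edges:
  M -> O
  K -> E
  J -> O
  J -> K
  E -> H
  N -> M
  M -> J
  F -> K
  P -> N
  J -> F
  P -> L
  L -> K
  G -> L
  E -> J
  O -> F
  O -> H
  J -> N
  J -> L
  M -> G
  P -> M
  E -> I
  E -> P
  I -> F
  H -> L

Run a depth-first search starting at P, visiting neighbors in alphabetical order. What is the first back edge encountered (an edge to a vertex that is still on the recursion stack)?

DFS from P (visiting neighbors in alphabetical order); mark gray on enter, black on exit:
P gray
  L gray
    K gray
      E gray
        H gray
          H→L: L is gray → back edge
First back edge: H → L.

H->L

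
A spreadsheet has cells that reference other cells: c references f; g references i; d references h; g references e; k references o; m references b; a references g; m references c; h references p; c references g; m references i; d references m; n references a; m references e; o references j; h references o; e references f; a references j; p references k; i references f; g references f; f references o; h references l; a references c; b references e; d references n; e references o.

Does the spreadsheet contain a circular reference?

DFS with white/gray/black marking, starting from g:
g gray
  e gray
    f gray
      o gray
        j gray
        j black
      o black
    f black
    e→o: o black — skip
  e black
  g→f: f black — skip
  i gray
    i→f: f black — skip
  i black
g black
a gray
  a→j: j black — skip
  a→g: g black — skip
  c gray
    c→g: g black — skip
    c→f: f black — skip
  c black
a black
b gray
  b→e: e black — skip
b black
d gray
  m gray
    m→c: c black — skip
    m→i: i black — skip
    m→e: e black — skip
    m→b: b black — skip
  m black
  h gray
    l gray
    l black
    p gray
      k gray
        k→o: o black — skip
      k black
    p black
    h→o: o black — skip
  h black
  n gray
    n→a: a black — skip
  n black
d black
Every edge goes to a white or black vertex — no back edge, so the graph is acyclic.

No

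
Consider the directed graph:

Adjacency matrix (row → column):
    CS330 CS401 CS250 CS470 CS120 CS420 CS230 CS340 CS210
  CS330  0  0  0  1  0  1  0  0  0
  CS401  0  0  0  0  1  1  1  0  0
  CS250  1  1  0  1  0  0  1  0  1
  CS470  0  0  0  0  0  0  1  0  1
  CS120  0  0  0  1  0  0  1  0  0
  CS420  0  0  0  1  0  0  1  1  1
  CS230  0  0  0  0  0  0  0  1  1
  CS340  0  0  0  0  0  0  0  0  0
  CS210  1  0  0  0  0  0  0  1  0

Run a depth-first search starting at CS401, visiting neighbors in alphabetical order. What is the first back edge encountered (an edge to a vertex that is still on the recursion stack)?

CS420→CS210

DFS from CS401 (visiting neighbors in alphabetical order); mark gray on enter, black on exit:
CS401 gray
  CS120 gray
    CS230 gray
      CS210 gray
        CS330 gray
          CS420 gray
            CS420→CS210: CS210 is gray → back edge
First back edge: CS420 → CS210.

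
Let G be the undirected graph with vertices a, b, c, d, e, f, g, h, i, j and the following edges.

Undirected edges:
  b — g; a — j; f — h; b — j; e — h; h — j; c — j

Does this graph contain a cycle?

No

DFS, tracking each vertex's parent; an edge to a visited non-parent vertex closes a cycle.
Start from d:
visit d (parent –)
visit a (parent –)
  visit j (parent a)
    visit b (parent j)
      visit g (parent b)
        g–b: parent, skip
      b–j: parent, skip
    visit c (parent j)
      c–j: parent, skip
    visit h (parent j)
      visit f (parent h)
        f–h: parent, skip
      h–j: parent, skip
      visit e (parent h)
        e–h: parent, skip
    j–a: parent, skip
visit i (parent –)
No non-parent visited neighbor found — the graph is a forest.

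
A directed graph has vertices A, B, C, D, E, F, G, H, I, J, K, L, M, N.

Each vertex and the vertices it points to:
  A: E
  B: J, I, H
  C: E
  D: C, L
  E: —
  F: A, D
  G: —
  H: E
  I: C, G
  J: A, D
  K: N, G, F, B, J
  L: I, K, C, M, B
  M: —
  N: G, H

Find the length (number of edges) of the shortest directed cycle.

For each vertex v, BFS finds the shortest path from v back to v.
The shortest such closed walk is L → B → J → D → L, length 4.

4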